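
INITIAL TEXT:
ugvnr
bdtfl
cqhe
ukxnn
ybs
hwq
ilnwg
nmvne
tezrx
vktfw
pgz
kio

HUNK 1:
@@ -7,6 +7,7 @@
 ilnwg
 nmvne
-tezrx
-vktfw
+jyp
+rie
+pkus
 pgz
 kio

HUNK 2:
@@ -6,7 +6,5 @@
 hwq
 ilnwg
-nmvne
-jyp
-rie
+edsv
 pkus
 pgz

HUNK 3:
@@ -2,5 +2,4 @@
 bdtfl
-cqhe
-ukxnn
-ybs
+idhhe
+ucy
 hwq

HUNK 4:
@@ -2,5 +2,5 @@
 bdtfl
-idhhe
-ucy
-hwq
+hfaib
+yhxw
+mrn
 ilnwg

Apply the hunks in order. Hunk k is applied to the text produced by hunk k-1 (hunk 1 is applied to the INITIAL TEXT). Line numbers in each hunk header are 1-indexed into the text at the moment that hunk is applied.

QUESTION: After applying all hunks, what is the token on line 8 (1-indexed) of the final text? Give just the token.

Answer: pkus

Derivation:
Hunk 1: at line 7 remove [tezrx,vktfw] add [jyp,rie,pkus] -> 13 lines: ugvnr bdtfl cqhe ukxnn ybs hwq ilnwg nmvne jyp rie pkus pgz kio
Hunk 2: at line 6 remove [nmvne,jyp,rie] add [edsv] -> 11 lines: ugvnr bdtfl cqhe ukxnn ybs hwq ilnwg edsv pkus pgz kio
Hunk 3: at line 2 remove [cqhe,ukxnn,ybs] add [idhhe,ucy] -> 10 lines: ugvnr bdtfl idhhe ucy hwq ilnwg edsv pkus pgz kio
Hunk 4: at line 2 remove [idhhe,ucy,hwq] add [hfaib,yhxw,mrn] -> 10 lines: ugvnr bdtfl hfaib yhxw mrn ilnwg edsv pkus pgz kio
Final line 8: pkus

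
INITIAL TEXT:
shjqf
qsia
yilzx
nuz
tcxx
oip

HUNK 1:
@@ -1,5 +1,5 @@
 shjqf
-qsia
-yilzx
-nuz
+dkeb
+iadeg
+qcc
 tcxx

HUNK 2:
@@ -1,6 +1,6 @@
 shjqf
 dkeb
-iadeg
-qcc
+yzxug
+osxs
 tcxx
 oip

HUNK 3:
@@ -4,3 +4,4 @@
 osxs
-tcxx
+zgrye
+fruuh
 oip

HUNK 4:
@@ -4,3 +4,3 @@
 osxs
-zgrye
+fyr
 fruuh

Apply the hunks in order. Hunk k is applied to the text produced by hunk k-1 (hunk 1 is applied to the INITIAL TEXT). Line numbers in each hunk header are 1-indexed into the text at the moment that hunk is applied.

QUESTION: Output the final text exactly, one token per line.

Hunk 1: at line 1 remove [qsia,yilzx,nuz] add [dkeb,iadeg,qcc] -> 6 lines: shjqf dkeb iadeg qcc tcxx oip
Hunk 2: at line 1 remove [iadeg,qcc] add [yzxug,osxs] -> 6 lines: shjqf dkeb yzxug osxs tcxx oip
Hunk 3: at line 4 remove [tcxx] add [zgrye,fruuh] -> 7 lines: shjqf dkeb yzxug osxs zgrye fruuh oip
Hunk 4: at line 4 remove [zgrye] add [fyr] -> 7 lines: shjqf dkeb yzxug osxs fyr fruuh oip

Answer: shjqf
dkeb
yzxug
osxs
fyr
fruuh
oip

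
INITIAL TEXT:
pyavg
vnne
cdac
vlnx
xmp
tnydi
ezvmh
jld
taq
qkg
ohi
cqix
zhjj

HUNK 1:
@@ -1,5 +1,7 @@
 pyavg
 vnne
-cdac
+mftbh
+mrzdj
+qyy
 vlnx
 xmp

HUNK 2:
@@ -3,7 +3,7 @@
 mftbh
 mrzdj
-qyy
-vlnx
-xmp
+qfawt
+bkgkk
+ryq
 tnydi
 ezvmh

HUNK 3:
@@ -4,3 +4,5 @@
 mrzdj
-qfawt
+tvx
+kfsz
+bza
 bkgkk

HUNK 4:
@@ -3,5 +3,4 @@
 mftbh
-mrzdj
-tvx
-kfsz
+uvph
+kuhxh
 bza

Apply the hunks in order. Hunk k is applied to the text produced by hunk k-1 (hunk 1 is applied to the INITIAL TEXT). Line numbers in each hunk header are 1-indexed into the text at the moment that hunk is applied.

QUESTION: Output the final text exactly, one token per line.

Answer: pyavg
vnne
mftbh
uvph
kuhxh
bza
bkgkk
ryq
tnydi
ezvmh
jld
taq
qkg
ohi
cqix
zhjj

Derivation:
Hunk 1: at line 1 remove [cdac] add [mftbh,mrzdj,qyy] -> 15 lines: pyavg vnne mftbh mrzdj qyy vlnx xmp tnydi ezvmh jld taq qkg ohi cqix zhjj
Hunk 2: at line 3 remove [qyy,vlnx,xmp] add [qfawt,bkgkk,ryq] -> 15 lines: pyavg vnne mftbh mrzdj qfawt bkgkk ryq tnydi ezvmh jld taq qkg ohi cqix zhjj
Hunk 3: at line 4 remove [qfawt] add [tvx,kfsz,bza] -> 17 lines: pyavg vnne mftbh mrzdj tvx kfsz bza bkgkk ryq tnydi ezvmh jld taq qkg ohi cqix zhjj
Hunk 4: at line 3 remove [mrzdj,tvx,kfsz] add [uvph,kuhxh] -> 16 lines: pyavg vnne mftbh uvph kuhxh bza bkgkk ryq tnydi ezvmh jld taq qkg ohi cqix zhjj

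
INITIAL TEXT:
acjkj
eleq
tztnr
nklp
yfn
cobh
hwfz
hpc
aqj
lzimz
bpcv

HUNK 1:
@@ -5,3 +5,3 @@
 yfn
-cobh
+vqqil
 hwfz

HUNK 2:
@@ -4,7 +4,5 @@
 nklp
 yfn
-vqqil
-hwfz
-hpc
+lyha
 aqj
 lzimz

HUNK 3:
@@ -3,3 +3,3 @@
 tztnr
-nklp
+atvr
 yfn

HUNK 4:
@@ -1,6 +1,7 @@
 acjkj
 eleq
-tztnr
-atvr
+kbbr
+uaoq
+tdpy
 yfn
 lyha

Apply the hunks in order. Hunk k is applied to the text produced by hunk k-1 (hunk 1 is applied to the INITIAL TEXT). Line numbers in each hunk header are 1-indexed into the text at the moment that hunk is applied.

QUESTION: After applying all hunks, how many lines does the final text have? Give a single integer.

Hunk 1: at line 5 remove [cobh] add [vqqil] -> 11 lines: acjkj eleq tztnr nklp yfn vqqil hwfz hpc aqj lzimz bpcv
Hunk 2: at line 4 remove [vqqil,hwfz,hpc] add [lyha] -> 9 lines: acjkj eleq tztnr nklp yfn lyha aqj lzimz bpcv
Hunk 3: at line 3 remove [nklp] add [atvr] -> 9 lines: acjkj eleq tztnr atvr yfn lyha aqj lzimz bpcv
Hunk 4: at line 1 remove [tztnr,atvr] add [kbbr,uaoq,tdpy] -> 10 lines: acjkj eleq kbbr uaoq tdpy yfn lyha aqj lzimz bpcv
Final line count: 10

Answer: 10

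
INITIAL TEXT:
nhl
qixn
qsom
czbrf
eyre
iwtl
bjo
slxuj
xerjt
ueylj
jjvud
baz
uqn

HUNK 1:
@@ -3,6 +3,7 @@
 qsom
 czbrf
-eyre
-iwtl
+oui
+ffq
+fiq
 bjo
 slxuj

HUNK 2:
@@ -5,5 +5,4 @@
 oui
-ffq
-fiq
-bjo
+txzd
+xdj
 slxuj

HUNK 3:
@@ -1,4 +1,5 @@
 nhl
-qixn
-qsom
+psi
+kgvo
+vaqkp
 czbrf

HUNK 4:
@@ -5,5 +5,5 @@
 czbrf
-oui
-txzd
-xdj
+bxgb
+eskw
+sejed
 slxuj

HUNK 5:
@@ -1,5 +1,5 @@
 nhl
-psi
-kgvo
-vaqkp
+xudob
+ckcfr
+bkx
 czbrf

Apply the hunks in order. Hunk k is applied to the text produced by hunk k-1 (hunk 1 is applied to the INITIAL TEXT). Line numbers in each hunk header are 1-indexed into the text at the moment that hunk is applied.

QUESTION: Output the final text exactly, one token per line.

Answer: nhl
xudob
ckcfr
bkx
czbrf
bxgb
eskw
sejed
slxuj
xerjt
ueylj
jjvud
baz
uqn

Derivation:
Hunk 1: at line 3 remove [eyre,iwtl] add [oui,ffq,fiq] -> 14 lines: nhl qixn qsom czbrf oui ffq fiq bjo slxuj xerjt ueylj jjvud baz uqn
Hunk 2: at line 5 remove [ffq,fiq,bjo] add [txzd,xdj] -> 13 lines: nhl qixn qsom czbrf oui txzd xdj slxuj xerjt ueylj jjvud baz uqn
Hunk 3: at line 1 remove [qixn,qsom] add [psi,kgvo,vaqkp] -> 14 lines: nhl psi kgvo vaqkp czbrf oui txzd xdj slxuj xerjt ueylj jjvud baz uqn
Hunk 4: at line 5 remove [oui,txzd,xdj] add [bxgb,eskw,sejed] -> 14 lines: nhl psi kgvo vaqkp czbrf bxgb eskw sejed slxuj xerjt ueylj jjvud baz uqn
Hunk 5: at line 1 remove [psi,kgvo,vaqkp] add [xudob,ckcfr,bkx] -> 14 lines: nhl xudob ckcfr bkx czbrf bxgb eskw sejed slxuj xerjt ueylj jjvud baz uqn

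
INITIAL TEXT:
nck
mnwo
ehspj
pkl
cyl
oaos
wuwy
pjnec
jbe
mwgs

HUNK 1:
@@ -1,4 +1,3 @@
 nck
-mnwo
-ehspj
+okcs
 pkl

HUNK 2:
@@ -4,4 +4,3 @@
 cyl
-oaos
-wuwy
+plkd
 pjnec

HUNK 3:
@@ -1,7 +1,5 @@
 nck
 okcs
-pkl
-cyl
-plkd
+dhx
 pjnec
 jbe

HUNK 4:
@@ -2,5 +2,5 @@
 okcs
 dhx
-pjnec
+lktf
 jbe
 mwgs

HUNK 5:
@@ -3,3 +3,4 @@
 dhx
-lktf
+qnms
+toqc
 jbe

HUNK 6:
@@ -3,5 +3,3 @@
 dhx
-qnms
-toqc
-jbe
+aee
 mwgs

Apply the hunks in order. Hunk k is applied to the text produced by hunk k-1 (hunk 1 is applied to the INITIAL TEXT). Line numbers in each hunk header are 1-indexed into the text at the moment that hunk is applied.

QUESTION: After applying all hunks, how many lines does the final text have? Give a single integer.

Hunk 1: at line 1 remove [mnwo,ehspj] add [okcs] -> 9 lines: nck okcs pkl cyl oaos wuwy pjnec jbe mwgs
Hunk 2: at line 4 remove [oaos,wuwy] add [plkd] -> 8 lines: nck okcs pkl cyl plkd pjnec jbe mwgs
Hunk 3: at line 1 remove [pkl,cyl,plkd] add [dhx] -> 6 lines: nck okcs dhx pjnec jbe mwgs
Hunk 4: at line 2 remove [pjnec] add [lktf] -> 6 lines: nck okcs dhx lktf jbe mwgs
Hunk 5: at line 3 remove [lktf] add [qnms,toqc] -> 7 lines: nck okcs dhx qnms toqc jbe mwgs
Hunk 6: at line 3 remove [qnms,toqc,jbe] add [aee] -> 5 lines: nck okcs dhx aee mwgs
Final line count: 5

Answer: 5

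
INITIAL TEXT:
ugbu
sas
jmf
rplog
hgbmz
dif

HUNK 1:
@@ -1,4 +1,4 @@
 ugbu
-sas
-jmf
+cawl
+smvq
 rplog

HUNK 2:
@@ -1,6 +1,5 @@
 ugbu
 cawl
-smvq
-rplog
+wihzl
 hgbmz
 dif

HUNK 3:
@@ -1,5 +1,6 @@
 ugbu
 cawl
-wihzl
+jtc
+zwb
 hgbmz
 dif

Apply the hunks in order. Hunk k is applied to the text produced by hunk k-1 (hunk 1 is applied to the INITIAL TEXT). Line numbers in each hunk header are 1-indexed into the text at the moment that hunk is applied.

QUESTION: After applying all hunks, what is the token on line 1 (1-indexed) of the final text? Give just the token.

Hunk 1: at line 1 remove [sas,jmf] add [cawl,smvq] -> 6 lines: ugbu cawl smvq rplog hgbmz dif
Hunk 2: at line 1 remove [smvq,rplog] add [wihzl] -> 5 lines: ugbu cawl wihzl hgbmz dif
Hunk 3: at line 1 remove [wihzl] add [jtc,zwb] -> 6 lines: ugbu cawl jtc zwb hgbmz dif
Final line 1: ugbu

Answer: ugbu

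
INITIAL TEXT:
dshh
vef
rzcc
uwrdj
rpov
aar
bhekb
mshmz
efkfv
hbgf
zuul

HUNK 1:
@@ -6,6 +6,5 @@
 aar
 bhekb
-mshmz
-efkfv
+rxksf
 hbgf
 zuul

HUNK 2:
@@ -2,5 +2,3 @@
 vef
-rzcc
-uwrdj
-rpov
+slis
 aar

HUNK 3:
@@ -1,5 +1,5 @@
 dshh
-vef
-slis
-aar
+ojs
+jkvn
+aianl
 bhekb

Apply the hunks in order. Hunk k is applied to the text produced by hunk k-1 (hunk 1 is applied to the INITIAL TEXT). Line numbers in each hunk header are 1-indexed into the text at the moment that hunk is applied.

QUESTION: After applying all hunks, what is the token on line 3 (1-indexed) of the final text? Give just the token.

Hunk 1: at line 6 remove [mshmz,efkfv] add [rxksf] -> 10 lines: dshh vef rzcc uwrdj rpov aar bhekb rxksf hbgf zuul
Hunk 2: at line 2 remove [rzcc,uwrdj,rpov] add [slis] -> 8 lines: dshh vef slis aar bhekb rxksf hbgf zuul
Hunk 3: at line 1 remove [vef,slis,aar] add [ojs,jkvn,aianl] -> 8 lines: dshh ojs jkvn aianl bhekb rxksf hbgf zuul
Final line 3: jkvn

Answer: jkvn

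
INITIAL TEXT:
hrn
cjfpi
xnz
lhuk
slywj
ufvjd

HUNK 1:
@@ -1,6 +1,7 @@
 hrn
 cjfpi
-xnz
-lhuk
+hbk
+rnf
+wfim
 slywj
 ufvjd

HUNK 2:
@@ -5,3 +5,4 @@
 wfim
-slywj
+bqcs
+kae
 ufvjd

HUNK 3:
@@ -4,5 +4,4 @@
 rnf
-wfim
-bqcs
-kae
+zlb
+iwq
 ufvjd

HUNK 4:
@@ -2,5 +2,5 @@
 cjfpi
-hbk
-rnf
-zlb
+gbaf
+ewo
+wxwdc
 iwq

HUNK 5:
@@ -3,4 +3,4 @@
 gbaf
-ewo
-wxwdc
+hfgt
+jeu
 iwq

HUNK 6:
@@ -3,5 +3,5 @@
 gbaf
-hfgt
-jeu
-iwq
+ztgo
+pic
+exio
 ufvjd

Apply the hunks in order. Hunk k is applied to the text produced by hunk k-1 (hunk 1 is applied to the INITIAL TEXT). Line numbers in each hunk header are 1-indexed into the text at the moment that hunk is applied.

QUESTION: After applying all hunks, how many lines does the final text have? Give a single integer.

Answer: 7

Derivation:
Hunk 1: at line 1 remove [xnz,lhuk] add [hbk,rnf,wfim] -> 7 lines: hrn cjfpi hbk rnf wfim slywj ufvjd
Hunk 2: at line 5 remove [slywj] add [bqcs,kae] -> 8 lines: hrn cjfpi hbk rnf wfim bqcs kae ufvjd
Hunk 3: at line 4 remove [wfim,bqcs,kae] add [zlb,iwq] -> 7 lines: hrn cjfpi hbk rnf zlb iwq ufvjd
Hunk 4: at line 2 remove [hbk,rnf,zlb] add [gbaf,ewo,wxwdc] -> 7 lines: hrn cjfpi gbaf ewo wxwdc iwq ufvjd
Hunk 5: at line 3 remove [ewo,wxwdc] add [hfgt,jeu] -> 7 lines: hrn cjfpi gbaf hfgt jeu iwq ufvjd
Hunk 6: at line 3 remove [hfgt,jeu,iwq] add [ztgo,pic,exio] -> 7 lines: hrn cjfpi gbaf ztgo pic exio ufvjd
Final line count: 7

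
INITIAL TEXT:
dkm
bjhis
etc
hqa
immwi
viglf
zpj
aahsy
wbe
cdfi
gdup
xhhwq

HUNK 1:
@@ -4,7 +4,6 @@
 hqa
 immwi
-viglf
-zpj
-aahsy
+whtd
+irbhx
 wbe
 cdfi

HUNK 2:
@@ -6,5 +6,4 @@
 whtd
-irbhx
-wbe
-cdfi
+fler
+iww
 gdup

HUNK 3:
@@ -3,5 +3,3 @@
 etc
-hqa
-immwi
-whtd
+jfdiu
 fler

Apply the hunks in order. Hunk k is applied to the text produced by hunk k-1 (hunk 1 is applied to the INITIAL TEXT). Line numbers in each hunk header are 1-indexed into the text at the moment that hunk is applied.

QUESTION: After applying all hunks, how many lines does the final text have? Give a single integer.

Hunk 1: at line 4 remove [viglf,zpj,aahsy] add [whtd,irbhx] -> 11 lines: dkm bjhis etc hqa immwi whtd irbhx wbe cdfi gdup xhhwq
Hunk 2: at line 6 remove [irbhx,wbe,cdfi] add [fler,iww] -> 10 lines: dkm bjhis etc hqa immwi whtd fler iww gdup xhhwq
Hunk 3: at line 3 remove [hqa,immwi,whtd] add [jfdiu] -> 8 lines: dkm bjhis etc jfdiu fler iww gdup xhhwq
Final line count: 8

Answer: 8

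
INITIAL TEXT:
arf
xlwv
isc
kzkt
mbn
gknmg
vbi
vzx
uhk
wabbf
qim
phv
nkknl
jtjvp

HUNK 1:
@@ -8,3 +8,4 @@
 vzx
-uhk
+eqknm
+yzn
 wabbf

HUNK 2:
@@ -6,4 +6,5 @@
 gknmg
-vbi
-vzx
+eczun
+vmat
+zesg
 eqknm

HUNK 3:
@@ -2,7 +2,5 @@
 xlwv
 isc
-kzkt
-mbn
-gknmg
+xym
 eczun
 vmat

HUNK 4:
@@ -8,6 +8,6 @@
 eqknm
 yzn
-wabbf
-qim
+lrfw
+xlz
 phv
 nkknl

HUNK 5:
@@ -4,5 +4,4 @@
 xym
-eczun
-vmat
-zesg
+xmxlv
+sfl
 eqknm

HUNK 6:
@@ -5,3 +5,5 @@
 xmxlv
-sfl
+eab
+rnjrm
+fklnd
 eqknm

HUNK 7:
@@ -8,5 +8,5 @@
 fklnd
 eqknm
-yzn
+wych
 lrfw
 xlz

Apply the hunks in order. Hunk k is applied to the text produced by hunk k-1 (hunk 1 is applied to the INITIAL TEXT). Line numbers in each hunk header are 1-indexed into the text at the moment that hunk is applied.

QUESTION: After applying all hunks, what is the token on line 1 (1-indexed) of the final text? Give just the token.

Hunk 1: at line 8 remove [uhk] add [eqknm,yzn] -> 15 lines: arf xlwv isc kzkt mbn gknmg vbi vzx eqknm yzn wabbf qim phv nkknl jtjvp
Hunk 2: at line 6 remove [vbi,vzx] add [eczun,vmat,zesg] -> 16 lines: arf xlwv isc kzkt mbn gknmg eczun vmat zesg eqknm yzn wabbf qim phv nkknl jtjvp
Hunk 3: at line 2 remove [kzkt,mbn,gknmg] add [xym] -> 14 lines: arf xlwv isc xym eczun vmat zesg eqknm yzn wabbf qim phv nkknl jtjvp
Hunk 4: at line 8 remove [wabbf,qim] add [lrfw,xlz] -> 14 lines: arf xlwv isc xym eczun vmat zesg eqknm yzn lrfw xlz phv nkknl jtjvp
Hunk 5: at line 4 remove [eczun,vmat,zesg] add [xmxlv,sfl] -> 13 lines: arf xlwv isc xym xmxlv sfl eqknm yzn lrfw xlz phv nkknl jtjvp
Hunk 6: at line 5 remove [sfl] add [eab,rnjrm,fklnd] -> 15 lines: arf xlwv isc xym xmxlv eab rnjrm fklnd eqknm yzn lrfw xlz phv nkknl jtjvp
Hunk 7: at line 8 remove [yzn] add [wych] -> 15 lines: arf xlwv isc xym xmxlv eab rnjrm fklnd eqknm wych lrfw xlz phv nkknl jtjvp
Final line 1: arf

Answer: arf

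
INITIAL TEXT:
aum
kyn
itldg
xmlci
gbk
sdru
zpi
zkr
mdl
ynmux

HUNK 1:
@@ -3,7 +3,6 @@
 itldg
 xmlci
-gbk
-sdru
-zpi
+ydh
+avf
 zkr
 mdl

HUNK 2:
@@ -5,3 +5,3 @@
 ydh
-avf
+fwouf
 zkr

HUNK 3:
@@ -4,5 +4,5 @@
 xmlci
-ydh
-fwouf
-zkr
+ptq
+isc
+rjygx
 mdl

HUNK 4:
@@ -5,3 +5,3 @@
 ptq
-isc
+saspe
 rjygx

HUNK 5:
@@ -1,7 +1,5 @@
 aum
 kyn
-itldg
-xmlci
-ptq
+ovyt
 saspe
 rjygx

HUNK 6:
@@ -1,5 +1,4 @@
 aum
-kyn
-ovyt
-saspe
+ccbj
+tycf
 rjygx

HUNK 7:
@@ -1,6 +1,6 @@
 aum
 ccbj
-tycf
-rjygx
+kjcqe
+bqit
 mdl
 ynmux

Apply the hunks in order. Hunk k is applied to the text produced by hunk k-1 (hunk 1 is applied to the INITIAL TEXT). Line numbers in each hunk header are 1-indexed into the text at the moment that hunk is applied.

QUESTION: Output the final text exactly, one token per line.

Hunk 1: at line 3 remove [gbk,sdru,zpi] add [ydh,avf] -> 9 lines: aum kyn itldg xmlci ydh avf zkr mdl ynmux
Hunk 2: at line 5 remove [avf] add [fwouf] -> 9 lines: aum kyn itldg xmlci ydh fwouf zkr mdl ynmux
Hunk 3: at line 4 remove [ydh,fwouf,zkr] add [ptq,isc,rjygx] -> 9 lines: aum kyn itldg xmlci ptq isc rjygx mdl ynmux
Hunk 4: at line 5 remove [isc] add [saspe] -> 9 lines: aum kyn itldg xmlci ptq saspe rjygx mdl ynmux
Hunk 5: at line 1 remove [itldg,xmlci,ptq] add [ovyt] -> 7 lines: aum kyn ovyt saspe rjygx mdl ynmux
Hunk 6: at line 1 remove [kyn,ovyt,saspe] add [ccbj,tycf] -> 6 lines: aum ccbj tycf rjygx mdl ynmux
Hunk 7: at line 1 remove [tycf,rjygx] add [kjcqe,bqit] -> 6 lines: aum ccbj kjcqe bqit mdl ynmux

Answer: aum
ccbj
kjcqe
bqit
mdl
ynmux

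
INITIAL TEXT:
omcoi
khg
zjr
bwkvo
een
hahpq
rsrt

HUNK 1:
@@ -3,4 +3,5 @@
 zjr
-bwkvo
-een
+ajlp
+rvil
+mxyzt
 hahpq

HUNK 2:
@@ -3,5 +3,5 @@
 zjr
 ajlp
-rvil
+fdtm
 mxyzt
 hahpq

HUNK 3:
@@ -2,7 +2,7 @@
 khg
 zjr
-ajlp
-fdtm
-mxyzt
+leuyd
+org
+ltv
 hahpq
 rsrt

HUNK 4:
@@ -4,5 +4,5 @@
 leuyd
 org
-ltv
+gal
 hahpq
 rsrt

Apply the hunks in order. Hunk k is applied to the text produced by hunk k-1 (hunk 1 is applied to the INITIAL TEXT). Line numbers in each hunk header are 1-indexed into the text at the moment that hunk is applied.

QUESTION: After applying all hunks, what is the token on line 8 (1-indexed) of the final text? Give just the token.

Answer: rsrt

Derivation:
Hunk 1: at line 3 remove [bwkvo,een] add [ajlp,rvil,mxyzt] -> 8 lines: omcoi khg zjr ajlp rvil mxyzt hahpq rsrt
Hunk 2: at line 3 remove [rvil] add [fdtm] -> 8 lines: omcoi khg zjr ajlp fdtm mxyzt hahpq rsrt
Hunk 3: at line 2 remove [ajlp,fdtm,mxyzt] add [leuyd,org,ltv] -> 8 lines: omcoi khg zjr leuyd org ltv hahpq rsrt
Hunk 4: at line 4 remove [ltv] add [gal] -> 8 lines: omcoi khg zjr leuyd org gal hahpq rsrt
Final line 8: rsrt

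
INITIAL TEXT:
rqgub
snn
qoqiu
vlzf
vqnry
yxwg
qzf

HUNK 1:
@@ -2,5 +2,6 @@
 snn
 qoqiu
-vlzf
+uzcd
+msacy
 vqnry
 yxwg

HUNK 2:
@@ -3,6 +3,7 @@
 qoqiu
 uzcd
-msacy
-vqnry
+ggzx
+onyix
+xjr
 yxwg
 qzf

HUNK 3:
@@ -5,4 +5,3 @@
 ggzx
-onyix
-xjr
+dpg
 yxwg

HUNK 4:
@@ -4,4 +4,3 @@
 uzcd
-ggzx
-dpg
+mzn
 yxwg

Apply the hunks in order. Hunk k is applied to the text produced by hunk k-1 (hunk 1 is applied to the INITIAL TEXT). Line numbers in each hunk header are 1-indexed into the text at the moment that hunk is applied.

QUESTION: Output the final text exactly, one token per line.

Answer: rqgub
snn
qoqiu
uzcd
mzn
yxwg
qzf

Derivation:
Hunk 1: at line 2 remove [vlzf] add [uzcd,msacy] -> 8 lines: rqgub snn qoqiu uzcd msacy vqnry yxwg qzf
Hunk 2: at line 3 remove [msacy,vqnry] add [ggzx,onyix,xjr] -> 9 lines: rqgub snn qoqiu uzcd ggzx onyix xjr yxwg qzf
Hunk 3: at line 5 remove [onyix,xjr] add [dpg] -> 8 lines: rqgub snn qoqiu uzcd ggzx dpg yxwg qzf
Hunk 4: at line 4 remove [ggzx,dpg] add [mzn] -> 7 lines: rqgub snn qoqiu uzcd mzn yxwg qzf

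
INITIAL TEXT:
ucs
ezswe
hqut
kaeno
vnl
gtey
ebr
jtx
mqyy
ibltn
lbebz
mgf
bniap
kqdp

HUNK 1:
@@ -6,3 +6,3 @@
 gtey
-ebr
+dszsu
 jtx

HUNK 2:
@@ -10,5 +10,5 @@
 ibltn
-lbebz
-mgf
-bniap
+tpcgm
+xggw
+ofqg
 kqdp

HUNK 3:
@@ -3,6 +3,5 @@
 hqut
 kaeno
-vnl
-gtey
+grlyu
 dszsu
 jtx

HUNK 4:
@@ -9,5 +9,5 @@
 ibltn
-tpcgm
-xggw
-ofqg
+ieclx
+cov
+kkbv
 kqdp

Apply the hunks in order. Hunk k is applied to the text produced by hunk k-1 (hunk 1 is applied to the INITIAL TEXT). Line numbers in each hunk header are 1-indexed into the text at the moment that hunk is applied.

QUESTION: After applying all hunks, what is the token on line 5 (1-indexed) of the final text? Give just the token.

Answer: grlyu

Derivation:
Hunk 1: at line 6 remove [ebr] add [dszsu] -> 14 lines: ucs ezswe hqut kaeno vnl gtey dszsu jtx mqyy ibltn lbebz mgf bniap kqdp
Hunk 2: at line 10 remove [lbebz,mgf,bniap] add [tpcgm,xggw,ofqg] -> 14 lines: ucs ezswe hqut kaeno vnl gtey dszsu jtx mqyy ibltn tpcgm xggw ofqg kqdp
Hunk 3: at line 3 remove [vnl,gtey] add [grlyu] -> 13 lines: ucs ezswe hqut kaeno grlyu dszsu jtx mqyy ibltn tpcgm xggw ofqg kqdp
Hunk 4: at line 9 remove [tpcgm,xggw,ofqg] add [ieclx,cov,kkbv] -> 13 lines: ucs ezswe hqut kaeno grlyu dszsu jtx mqyy ibltn ieclx cov kkbv kqdp
Final line 5: grlyu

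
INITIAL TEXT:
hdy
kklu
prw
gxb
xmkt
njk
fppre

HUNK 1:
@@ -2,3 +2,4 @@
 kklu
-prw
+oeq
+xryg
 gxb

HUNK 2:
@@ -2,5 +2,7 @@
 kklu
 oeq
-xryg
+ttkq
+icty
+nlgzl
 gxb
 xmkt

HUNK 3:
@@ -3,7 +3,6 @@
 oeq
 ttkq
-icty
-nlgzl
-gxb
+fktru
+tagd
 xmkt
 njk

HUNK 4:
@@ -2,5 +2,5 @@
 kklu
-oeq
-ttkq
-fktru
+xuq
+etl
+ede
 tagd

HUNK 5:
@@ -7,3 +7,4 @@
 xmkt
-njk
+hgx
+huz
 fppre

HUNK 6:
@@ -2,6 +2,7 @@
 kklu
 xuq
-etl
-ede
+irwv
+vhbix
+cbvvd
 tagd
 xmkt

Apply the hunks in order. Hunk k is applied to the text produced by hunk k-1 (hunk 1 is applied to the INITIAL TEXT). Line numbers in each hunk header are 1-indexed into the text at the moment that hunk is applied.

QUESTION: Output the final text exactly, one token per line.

Answer: hdy
kklu
xuq
irwv
vhbix
cbvvd
tagd
xmkt
hgx
huz
fppre

Derivation:
Hunk 1: at line 2 remove [prw] add [oeq,xryg] -> 8 lines: hdy kklu oeq xryg gxb xmkt njk fppre
Hunk 2: at line 2 remove [xryg] add [ttkq,icty,nlgzl] -> 10 lines: hdy kklu oeq ttkq icty nlgzl gxb xmkt njk fppre
Hunk 3: at line 3 remove [icty,nlgzl,gxb] add [fktru,tagd] -> 9 lines: hdy kklu oeq ttkq fktru tagd xmkt njk fppre
Hunk 4: at line 2 remove [oeq,ttkq,fktru] add [xuq,etl,ede] -> 9 lines: hdy kklu xuq etl ede tagd xmkt njk fppre
Hunk 5: at line 7 remove [njk] add [hgx,huz] -> 10 lines: hdy kklu xuq etl ede tagd xmkt hgx huz fppre
Hunk 6: at line 2 remove [etl,ede] add [irwv,vhbix,cbvvd] -> 11 lines: hdy kklu xuq irwv vhbix cbvvd tagd xmkt hgx huz fppre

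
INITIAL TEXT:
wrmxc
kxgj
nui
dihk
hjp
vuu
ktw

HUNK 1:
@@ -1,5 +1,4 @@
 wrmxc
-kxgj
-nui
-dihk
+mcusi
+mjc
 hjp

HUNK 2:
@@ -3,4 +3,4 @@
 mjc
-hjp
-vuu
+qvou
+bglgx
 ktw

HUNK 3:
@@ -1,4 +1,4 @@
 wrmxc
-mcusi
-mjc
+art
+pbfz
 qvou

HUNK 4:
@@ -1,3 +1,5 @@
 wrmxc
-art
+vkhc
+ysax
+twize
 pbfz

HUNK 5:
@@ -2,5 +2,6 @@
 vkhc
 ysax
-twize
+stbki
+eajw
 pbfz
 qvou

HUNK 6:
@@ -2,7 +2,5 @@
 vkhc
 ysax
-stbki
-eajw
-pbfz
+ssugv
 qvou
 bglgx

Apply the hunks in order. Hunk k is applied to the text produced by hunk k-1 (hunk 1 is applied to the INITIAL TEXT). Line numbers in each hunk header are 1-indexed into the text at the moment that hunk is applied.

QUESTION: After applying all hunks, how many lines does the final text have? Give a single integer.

Hunk 1: at line 1 remove [kxgj,nui,dihk] add [mcusi,mjc] -> 6 lines: wrmxc mcusi mjc hjp vuu ktw
Hunk 2: at line 3 remove [hjp,vuu] add [qvou,bglgx] -> 6 lines: wrmxc mcusi mjc qvou bglgx ktw
Hunk 3: at line 1 remove [mcusi,mjc] add [art,pbfz] -> 6 lines: wrmxc art pbfz qvou bglgx ktw
Hunk 4: at line 1 remove [art] add [vkhc,ysax,twize] -> 8 lines: wrmxc vkhc ysax twize pbfz qvou bglgx ktw
Hunk 5: at line 2 remove [twize] add [stbki,eajw] -> 9 lines: wrmxc vkhc ysax stbki eajw pbfz qvou bglgx ktw
Hunk 6: at line 2 remove [stbki,eajw,pbfz] add [ssugv] -> 7 lines: wrmxc vkhc ysax ssugv qvou bglgx ktw
Final line count: 7

Answer: 7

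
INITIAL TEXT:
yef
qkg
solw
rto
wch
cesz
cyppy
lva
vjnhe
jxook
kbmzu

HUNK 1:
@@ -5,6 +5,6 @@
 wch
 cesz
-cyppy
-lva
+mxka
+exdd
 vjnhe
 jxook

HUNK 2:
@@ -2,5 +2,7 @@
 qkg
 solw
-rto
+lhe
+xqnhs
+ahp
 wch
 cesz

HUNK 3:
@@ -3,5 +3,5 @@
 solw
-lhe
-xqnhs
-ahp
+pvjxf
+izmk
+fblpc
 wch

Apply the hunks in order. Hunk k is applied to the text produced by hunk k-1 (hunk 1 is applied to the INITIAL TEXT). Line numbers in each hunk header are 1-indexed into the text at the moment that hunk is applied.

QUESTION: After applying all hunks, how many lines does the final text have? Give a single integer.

Answer: 13

Derivation:
Hunk 1: at line 5 remove [cyppy,lva] add [mxka,exdd] -> 11 lines: yef qkg solw rto wch cesz mxka exdd vjnhe jxook kbmzu
Hunk 2: at line 2 remove [rto] add [lhe,xqnhs,ahp] -> 13 lines: yef qkg solw lhe xqnhs ahp wch cesz mxka exdd vjnhe jxook kbmzu
Hunk 3: at line 3 remove [lhe,xqnhs,ahp] add [pvjxf,izmk,fblpc] -> 13 lines: yef qkg solw pvjxf izmk fblpc wch cesz mxka exdd vjnhe jxook kbmzu
Final line count: 13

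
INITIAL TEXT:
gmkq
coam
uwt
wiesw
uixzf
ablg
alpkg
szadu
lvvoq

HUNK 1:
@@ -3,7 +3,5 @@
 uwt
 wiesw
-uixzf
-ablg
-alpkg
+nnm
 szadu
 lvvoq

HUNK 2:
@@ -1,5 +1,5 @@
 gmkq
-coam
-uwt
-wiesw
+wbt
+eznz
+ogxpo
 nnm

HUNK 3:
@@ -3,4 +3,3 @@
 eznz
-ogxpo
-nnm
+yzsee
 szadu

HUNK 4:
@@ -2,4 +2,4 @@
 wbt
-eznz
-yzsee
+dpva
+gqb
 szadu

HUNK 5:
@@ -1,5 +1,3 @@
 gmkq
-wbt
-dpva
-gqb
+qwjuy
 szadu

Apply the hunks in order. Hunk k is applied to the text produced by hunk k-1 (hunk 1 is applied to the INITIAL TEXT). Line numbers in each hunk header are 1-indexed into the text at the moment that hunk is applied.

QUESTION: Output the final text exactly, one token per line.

Answer: gmkq
qwjuy
szadu
lvvoq

Derivation:
Hunk 1: at line 3 remove [uixzf,ablg,alpkg] add [nnm] -> 7 lines: gmkq coam uwt wiesw nnm szadu lvvoq
Hunk 2: at line 1 remove [coam,uwt,wiesw] add [wbt,eznz,ogxpo] -> 7 lines: gmkq wbt eznz ogxpo nnm szadu lvvoq
Hunk 3: at line 3 remove [ogxpo,nnm] add [yzsee] -> 6 lines: gmkq wbt eznz yzsee szadu lvvoq
Hunk 4: at line 2 remove [eznz,yzsee] add [dpva,gqb] -> 6 lines: gmkq wbt dpva gqb szadu lvvoq
Hunk 5: at line 1 remove [wbt,dpva,gqb] add [qwjuy] -> 4 lines: gmkq qwjuy szadu lvvoq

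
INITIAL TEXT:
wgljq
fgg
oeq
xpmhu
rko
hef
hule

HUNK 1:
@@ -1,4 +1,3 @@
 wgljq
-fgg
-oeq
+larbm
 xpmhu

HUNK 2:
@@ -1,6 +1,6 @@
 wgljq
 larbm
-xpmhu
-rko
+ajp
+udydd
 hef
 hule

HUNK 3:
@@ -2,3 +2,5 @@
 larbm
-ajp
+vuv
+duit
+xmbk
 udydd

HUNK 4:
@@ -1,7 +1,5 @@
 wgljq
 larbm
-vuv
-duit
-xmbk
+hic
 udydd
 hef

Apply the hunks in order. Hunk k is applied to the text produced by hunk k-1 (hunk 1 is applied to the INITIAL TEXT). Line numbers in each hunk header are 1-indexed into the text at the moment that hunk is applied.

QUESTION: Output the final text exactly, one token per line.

Answer: wgljq
larbm
hic
udydd
hef
hule

Derivation:
Hunk 1: at line 1 remove [fgg,oeq] add [larbm] -> 6 lines: wgljq larbm xpmhu rko hef hule
Hunk 2: at line 1 remove [xpmhu,rko] add [ajp,udydd] -> 6 lines: wgljq larbm ajp udydd hef hule
Hunk 3: at line 2 remove [ajp] add [vuv,duit,xmbk] -> 8 lines: wgljq larbm vuv duit xmbk udydd hef hule
Hunk 4: at line 1 remove [vuv,duit,xmbk] add [hic] -> 6 lines: wgljq larbm hic udydd hef hule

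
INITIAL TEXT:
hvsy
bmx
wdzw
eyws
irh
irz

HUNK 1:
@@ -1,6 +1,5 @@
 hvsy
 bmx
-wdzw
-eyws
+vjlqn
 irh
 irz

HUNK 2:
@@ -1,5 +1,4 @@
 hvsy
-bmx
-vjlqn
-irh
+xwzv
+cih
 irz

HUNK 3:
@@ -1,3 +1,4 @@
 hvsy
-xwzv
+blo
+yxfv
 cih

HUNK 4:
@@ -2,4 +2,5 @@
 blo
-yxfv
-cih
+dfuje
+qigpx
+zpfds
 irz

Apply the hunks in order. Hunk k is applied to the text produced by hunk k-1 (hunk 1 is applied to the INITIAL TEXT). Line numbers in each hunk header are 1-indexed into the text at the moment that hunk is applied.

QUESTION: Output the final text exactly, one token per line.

Hunk 1: at line 1 remove [wdzw,eyws] add [vjlqn] -> 5 lines: hvsy bmx vjlqn irh irz
Hunk 2: at line 1 remove [bmx,vjlqn,irh] add [xwzv,cih] -> 4 lines: hvsy xwzv cih irz
Hunk 3: at line 1 remove [xwzv] add [blo,yxfv] -> 5 lines: hvsy blo yxfv cih irz
Hunk 4: at line 2 remove [yxfv,cih] add [dfuje,qigpx,zpfds] -> 6 lines: hvsy blo dfuje qigpx zpfds irz

Answer: hvsy
blo
dfuje
qigpx
zpfds
irz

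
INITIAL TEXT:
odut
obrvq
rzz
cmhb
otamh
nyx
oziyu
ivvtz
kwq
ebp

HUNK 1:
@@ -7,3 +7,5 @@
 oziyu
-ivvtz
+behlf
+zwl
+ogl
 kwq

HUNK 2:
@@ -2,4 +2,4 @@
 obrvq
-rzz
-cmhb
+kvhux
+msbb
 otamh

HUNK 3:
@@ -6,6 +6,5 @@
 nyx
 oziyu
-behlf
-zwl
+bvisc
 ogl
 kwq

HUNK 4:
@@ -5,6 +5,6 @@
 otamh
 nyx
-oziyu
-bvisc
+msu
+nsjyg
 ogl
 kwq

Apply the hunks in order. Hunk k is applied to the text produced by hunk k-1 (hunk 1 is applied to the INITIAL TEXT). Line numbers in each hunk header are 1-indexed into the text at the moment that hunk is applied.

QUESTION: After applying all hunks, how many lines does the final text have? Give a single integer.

Hunk 1: at line 7 remove [ivvtz] add [behlf,zwl,ogl] -> 12 lines: odut obrvq rzz cmhb otamh nyx oziyu behlf zwl ogl kwq ebp
Hunk 2: at line 2 remove [rzz,cmhb] add [kvhux,msbb] -> 12 lines: odut obrvq kvhux msbb otamh nyx oziyu behlf zwl ogl kwq ebp
Hunk 3: at line 6 remove [behlf,zwl] add [bvisc] -> 11 lines: odut obrvq kvhux msbb otamh nyx oziyu bvisc ogl kwq ebp
Hunk 4: at line 5 remove [oziyu,bvisc] add [msu,nsjyg] -> 11 lines: odut obrvq kvhux msbb otamh nyx msu nsjyg ogl kwq ebp
Final line count: 11

Answer: 11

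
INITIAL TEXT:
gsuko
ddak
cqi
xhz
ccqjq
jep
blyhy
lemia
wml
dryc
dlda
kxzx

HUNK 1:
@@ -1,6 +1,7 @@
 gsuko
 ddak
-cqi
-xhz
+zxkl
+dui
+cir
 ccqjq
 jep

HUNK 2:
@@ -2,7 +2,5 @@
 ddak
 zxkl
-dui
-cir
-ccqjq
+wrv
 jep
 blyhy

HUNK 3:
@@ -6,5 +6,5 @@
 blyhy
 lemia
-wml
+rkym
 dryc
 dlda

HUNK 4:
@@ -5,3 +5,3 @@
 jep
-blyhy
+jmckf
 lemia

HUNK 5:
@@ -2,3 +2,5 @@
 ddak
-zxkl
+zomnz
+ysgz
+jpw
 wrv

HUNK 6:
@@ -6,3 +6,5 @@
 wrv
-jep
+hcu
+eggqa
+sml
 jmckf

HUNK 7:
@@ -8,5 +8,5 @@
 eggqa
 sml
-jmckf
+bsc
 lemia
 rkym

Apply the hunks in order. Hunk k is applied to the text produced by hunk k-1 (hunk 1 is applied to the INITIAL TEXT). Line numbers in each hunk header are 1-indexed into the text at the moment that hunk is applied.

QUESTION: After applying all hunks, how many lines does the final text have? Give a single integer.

Hunk 1: at line 1 remove [cqi,xhz] add [zxkl,dui,cir] -> 13 lines: gsuko ddak zxkl dui cir ccqjq jep blyhy lemia wml dryc dlda kxzx
Hunk 2: at line 2 remove [dui,cir,ccqjq] add [wrv] -> 11 lines: gsuko ddak zxkl wrv jep blyhy lemia wml dryc dlda kxzx
Hunk 3: at line 6 remove [wml] add [rkym] -> 11 lines: gsuko ddak zxkl wrv jep blyhy lemia rkym dryc dlda kxzx
Hunk 4: at line 5 remove [blyhy] add [jmckf] -> 11 lines: gsuko ddak zxkl wrv jep jmckf lemia rkym dryc dlda kxzx
Hunk 5: at line 2 remove [zxkl] add [zomnz,ysgz,jpw] -> 13 lines: gsuko ddak zomnz ysgz jpw wrv jep jmckf lemia rkym dryc dlda kxzx
Hunk 6: at line 6 remove [jep] add [hcu,eggqa,sml] -> 15 lines: gsuko ddak zomnz ysgz jpw wrv hcu eggqa sml jmckf lemia rkym dryc dlda kxzx
Hunk 7: at line 8 remove [jmckf] add [bsc] -> 15 lines: gsuko ddak zomnz ysgz jpw wrv hcu eggqa sml bsc lemia rkym dryc dlda kxzx
Final line count: 15

Answer: 15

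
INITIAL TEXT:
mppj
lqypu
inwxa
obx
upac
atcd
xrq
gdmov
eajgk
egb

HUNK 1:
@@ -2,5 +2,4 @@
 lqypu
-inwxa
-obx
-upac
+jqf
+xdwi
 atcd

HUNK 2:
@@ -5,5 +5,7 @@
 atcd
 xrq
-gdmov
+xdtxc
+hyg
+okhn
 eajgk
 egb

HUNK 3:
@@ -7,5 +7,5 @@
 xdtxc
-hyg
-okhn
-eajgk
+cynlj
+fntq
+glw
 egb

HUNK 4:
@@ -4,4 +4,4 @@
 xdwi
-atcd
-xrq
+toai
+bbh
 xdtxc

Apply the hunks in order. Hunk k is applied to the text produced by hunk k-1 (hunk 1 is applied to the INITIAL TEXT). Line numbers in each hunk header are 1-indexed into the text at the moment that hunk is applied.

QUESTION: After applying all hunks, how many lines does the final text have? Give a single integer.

Answer: 11

Derivation:
Hunk 1: at line 2 remove [inwxa,obx,upac] add [jqf,xdwi] -> 9 lines: mppj lqypu jqf xdwi atcd xrq gdmov eajgk egb
Hunk 2: at line 5 remove [gdmov] add [xdtxc,hyg,okhn] -> 11 lines: mppj lqypu jqf xdwi atcd xrq xdtxc hyg okhn eajgk egb
Hunk 3: at line 7 remove [hyg,okhn,eajgk] add [cynlj,fntq,glw] -> 11 lines: mppj lqypu jqf xdwi atcd xrq xdtxc cynlj fntq glw egb
Hunk 4: at line 4 remove [atcd,xrq] add [toai,bbh] -> 11 lines: mppj lqypu jqf xdwi toai bbh xdtxc cynlj fntq glw egb
Final line count: 11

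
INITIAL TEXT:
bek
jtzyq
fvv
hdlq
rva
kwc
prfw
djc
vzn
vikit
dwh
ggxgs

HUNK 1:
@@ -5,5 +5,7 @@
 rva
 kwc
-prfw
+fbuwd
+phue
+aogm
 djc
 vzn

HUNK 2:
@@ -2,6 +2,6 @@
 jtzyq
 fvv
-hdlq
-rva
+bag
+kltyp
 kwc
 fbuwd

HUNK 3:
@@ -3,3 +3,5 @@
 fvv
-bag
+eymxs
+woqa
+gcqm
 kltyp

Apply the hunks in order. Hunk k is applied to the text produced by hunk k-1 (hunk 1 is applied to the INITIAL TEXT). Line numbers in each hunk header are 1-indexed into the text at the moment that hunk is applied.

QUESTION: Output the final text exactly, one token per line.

Hunk 1: at line 5 remove [prfw] add [fbuwd,phue,aogm] -> 14 lines: bek jtzyq fvv hdlq rva kwc fbuwd phue aogm djc vzn vikit dwh ggxgs
Hunk 2: at line 2 remove [hdlq,rva] add [bag,kltyp] -> 14 lines: bek jtzyq fvv bag kltyp kwc fbuwd phue aogm djc vzn vikit dwh ggxgs
Hunk 3: at line 3 remove [bag] add [eymxs,woqa,gcqm] -> 16 lines: bek jtzyq fvv eymxs woqa gcqm kltyp kwc fbuwd phue aogm djc vzn vikit dwh ggxgs

Answer: bek
jtzyq
fvv
eymxs
woqa
gcqm
kltyp
kwc
fbuwd
phue
aogm
djc
vzn
vikit
dwh
ggxgs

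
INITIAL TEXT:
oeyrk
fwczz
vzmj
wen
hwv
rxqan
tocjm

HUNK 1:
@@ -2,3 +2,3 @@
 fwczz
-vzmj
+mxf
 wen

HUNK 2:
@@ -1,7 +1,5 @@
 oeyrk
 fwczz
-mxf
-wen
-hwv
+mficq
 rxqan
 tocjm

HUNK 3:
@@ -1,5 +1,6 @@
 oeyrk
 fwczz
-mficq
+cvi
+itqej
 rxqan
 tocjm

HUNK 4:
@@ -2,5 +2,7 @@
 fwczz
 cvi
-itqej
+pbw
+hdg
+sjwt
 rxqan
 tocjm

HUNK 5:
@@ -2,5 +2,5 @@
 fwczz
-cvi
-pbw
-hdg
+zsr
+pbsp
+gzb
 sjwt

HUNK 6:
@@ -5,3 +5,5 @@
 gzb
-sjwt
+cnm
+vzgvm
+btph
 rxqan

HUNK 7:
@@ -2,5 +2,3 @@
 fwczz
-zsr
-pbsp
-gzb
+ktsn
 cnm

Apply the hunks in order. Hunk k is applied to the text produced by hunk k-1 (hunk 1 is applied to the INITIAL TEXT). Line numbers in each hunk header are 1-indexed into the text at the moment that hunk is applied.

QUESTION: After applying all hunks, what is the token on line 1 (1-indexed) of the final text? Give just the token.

Hunk 1: at line 2 remove [vzmj] add [mxf] -> 7 lines: oeyrk fwczz mxf wen hwv rxqan tocjm
Hunk 2: at line 1 remove [mxf,wen,hwv] add [mficq] -> 5 lines: oeyrk fwczz mficq rxqan tocjm
Hunk 3: at line 1 remove [mficq] add [cvi,itqej] -> 6 lines: oeyrk fwczz cvi itqej rxqan tocjm
Hunk 4: at line 2 remove [itqej] add [pbw,hdg,sjwt] -> 8 lines: oeyrk fwczz cvi pbw hdg sjwt rxqan tocjm
Hunk 5: at line 2 remove [cvi,pbw,hdg] add [zsr,pbsp,gzb] -> 8 lines: oeyrk fwczz zsr pbsp gzb sjwt rxqan tocjm
Hunk 6: at line 5 remove [sjwt] add [cnm,vzgvm,btph] -> 10 lines: oeyrk fwczz zsr pbsp gzb cnm vzgvm btph rxqan tocjm
Hunk 7: at line 2 remove [zsr,pbsp,gzb] add [ktsn] -> 8 lines: oeyrk fwczz ktsn cnm vzgvm btph rxqan tocjm
Final line 1: oeyrk

Answer: oeyrk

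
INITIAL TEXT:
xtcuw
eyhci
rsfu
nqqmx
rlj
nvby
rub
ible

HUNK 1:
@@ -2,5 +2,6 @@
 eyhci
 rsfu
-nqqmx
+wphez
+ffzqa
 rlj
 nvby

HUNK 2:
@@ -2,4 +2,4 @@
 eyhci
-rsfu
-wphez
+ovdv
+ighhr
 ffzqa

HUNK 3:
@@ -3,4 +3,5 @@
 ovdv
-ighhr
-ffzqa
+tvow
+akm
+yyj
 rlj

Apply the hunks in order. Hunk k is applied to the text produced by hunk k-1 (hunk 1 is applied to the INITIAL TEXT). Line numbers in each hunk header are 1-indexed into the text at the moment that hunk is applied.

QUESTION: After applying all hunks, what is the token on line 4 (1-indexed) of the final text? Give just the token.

Hunk 1: at line 2 remove [nqqmx] add [wphez,ffzqa] -> 9 lines: xtcuw eyhci rsfu wphez ffzqa rlj nvby rub ible
Hunk 2: at line 2 remove [rsfu,wphez] add [ovdv,ighhr] -> 9 lines: xtcuw eyhci ovdv ighhr ffzqa rlj nvby rub ible
Hunk 3: at line 3 remove [ighhr,ffzqa] add [tvow,akm,yyj] -> 10 lines: xtcuw eyhci ovdv tvow akm yyj rlj nvby rub ible
Final line 4: tvow

Answer: tvow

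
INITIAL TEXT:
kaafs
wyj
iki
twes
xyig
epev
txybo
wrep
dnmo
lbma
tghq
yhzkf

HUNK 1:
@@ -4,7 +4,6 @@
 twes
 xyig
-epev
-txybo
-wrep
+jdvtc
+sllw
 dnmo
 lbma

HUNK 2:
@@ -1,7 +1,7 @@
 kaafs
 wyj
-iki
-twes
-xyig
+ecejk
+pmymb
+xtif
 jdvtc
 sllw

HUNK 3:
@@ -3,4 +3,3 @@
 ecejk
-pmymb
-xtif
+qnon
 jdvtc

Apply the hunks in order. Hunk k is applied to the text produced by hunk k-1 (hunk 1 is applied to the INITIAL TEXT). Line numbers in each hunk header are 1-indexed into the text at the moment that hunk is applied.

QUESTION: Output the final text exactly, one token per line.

Answer: kaafs
wyj
ecejk
qnon
jdvtc
sllw
dnmo
lbma
tghq
yhzkf

Derivation:
Hunk 1: at line 4 remove [epev,txybo,wrep] add [jdvtc,sllw] -> 11 lines: kaafs wyj iki twes xyig jdvtc sllw dnmo lbma tghq yhzkf
Hunk 2: at line 1 remove [iki,twes,xyig] add [ecejk,pmymb,xtif] -> 11 lines: kaafs wyj ecejk pmymb xtif jdvtc sllw dnmo lbma tghq yhzkf
Hunk 3: at line 3 remove [pmymb,xtif] add [qnon] -> 10 lines: kaafs wyj ecejk qnon jdvtc sllw dnmo lbma tghq yhzkf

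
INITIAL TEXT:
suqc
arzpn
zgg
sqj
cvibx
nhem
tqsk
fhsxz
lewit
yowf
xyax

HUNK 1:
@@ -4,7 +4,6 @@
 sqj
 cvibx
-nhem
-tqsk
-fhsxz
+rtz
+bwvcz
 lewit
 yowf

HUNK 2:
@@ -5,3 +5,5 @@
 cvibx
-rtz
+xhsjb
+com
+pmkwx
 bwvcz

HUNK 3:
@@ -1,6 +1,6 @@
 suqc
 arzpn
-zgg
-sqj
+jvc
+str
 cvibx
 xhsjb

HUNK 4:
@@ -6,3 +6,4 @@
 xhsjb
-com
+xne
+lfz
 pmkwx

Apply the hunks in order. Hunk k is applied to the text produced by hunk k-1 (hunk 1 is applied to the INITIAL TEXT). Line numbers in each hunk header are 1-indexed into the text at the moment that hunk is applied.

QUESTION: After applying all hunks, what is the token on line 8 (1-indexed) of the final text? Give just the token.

Hunk 1: at line 4 remove [nhem,tqsk,fhsxz] add [rtz,bwvcz] -> 10 lines: suqc arzpn zgg sqj cvibx rtz bwvcz lewit yowf xyax
Hunk 2: at line 5 remove [rtz] add [xhsjb,com,pmkwx] -> 12 lines: suqc arzpn zgg sqj cvibx xhsjb com pmkwx bwvcz lewit yowf xyax
Hunk 3: at line 1 remove [zgg,sqj] add [jvc,str] -> 12 lines: suqc arzpn jvc str cvibx xhsjb com pmkwx bwvcz lewit yowf xyax
Hunk 4: at line 6 remove [com] add [xne,lfz] -> 13 lines: suqc arzpn jvc str cvibx xhsjb xne lfz pmkwx bwvcz lewit yowf xyax
Final line 8: lfz

Answer: lfz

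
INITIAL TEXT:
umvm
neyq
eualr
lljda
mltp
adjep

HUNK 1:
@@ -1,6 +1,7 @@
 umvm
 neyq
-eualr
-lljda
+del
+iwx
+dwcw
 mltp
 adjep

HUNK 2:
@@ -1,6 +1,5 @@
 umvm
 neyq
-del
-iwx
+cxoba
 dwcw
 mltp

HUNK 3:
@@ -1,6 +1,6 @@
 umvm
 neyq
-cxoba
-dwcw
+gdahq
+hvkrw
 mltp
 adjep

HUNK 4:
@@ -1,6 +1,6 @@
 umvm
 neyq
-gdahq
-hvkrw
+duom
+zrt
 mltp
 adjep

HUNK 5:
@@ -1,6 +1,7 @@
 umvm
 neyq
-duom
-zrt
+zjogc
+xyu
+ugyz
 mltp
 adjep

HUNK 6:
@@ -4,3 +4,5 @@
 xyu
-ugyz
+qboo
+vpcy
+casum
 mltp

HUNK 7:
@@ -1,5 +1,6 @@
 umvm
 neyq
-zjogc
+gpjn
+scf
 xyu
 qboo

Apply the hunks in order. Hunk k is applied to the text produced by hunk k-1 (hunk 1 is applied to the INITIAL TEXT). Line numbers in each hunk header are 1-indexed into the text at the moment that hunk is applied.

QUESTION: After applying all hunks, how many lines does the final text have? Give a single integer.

Hunk 1: at line 1 remove [eualr,lljda] add [del,iwx,dwcw] -> 7 lines: umvm neyq del iwx dwcw mltp adjep
Hunk 2: at line 1 remove [del,iwx] add [cxoba] -> 6 lines: umvm neyq cxoba dwcw mltp adjep
Hunk 3: at line 1 remove [cxoba,dwcw] add [gdahq,hvkrw] -> 6 lines: umvm neyq gdahq hvkrw mltp adjep
Hunk 4: at line 1 remove [gdahq,hvkrw] add [duom,zrt] -> 6 lines: umvm neyq duom zrt mltp adjep
Hunk 5: at line 1 remove [duom,zrt] add [zjogc,xyu,ugyz] -> 7 lines: umvm neyq zjogc xyu ugyz mltp adjep
Hunk 6: at line 4 remove [ugyz] add [qboo,vpcy,casum] -> 9 lines: umvm neyq zjogc xyu qboo vpcy casum mltp adjep
Hunk 7: at line 1 remove [zjogc] add [gpjn,scf] -> 10 lines: umvm neyq gpjn scf xyu qboo vpcy casum mltp adjep
Final line count: 10

Answer: 10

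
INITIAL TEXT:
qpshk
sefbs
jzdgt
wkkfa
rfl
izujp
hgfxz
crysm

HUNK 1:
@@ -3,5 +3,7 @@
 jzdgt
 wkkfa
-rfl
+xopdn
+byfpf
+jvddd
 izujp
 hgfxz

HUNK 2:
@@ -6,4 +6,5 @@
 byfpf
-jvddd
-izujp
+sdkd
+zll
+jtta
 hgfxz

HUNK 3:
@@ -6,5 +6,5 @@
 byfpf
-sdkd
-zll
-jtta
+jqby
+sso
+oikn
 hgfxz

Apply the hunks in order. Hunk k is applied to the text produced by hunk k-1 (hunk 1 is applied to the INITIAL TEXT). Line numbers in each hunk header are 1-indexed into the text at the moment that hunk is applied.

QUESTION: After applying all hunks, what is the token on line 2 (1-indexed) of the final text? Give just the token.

Answer: sefbs

Derivation:
Hunk 1: at line 3 remove [rfl] add [xopdn,byfpf,jvddd] -> 10 lines: qpshk sefbs jzdgt wkkfa xopdn byfpf jvddd izujp hgfxz crysm
Hunk 2: at line 6 remove [jvddd,izujp] add [sdkd,zll,jtta] -> 11 lines: qpshk sefbs jzdgt wkkfa xopdn byfpf sdkd zll jtta hgfxz crysm
Hunk 3: at line 6 remove [sdkd,zll,jtta] add [jqby,sso,oikn] -> 11 lines: qpshk sefbs jzdgt wkkfa xopdn byfpf jqby sso oikn hgfxz crysm
Final line 2: sefbs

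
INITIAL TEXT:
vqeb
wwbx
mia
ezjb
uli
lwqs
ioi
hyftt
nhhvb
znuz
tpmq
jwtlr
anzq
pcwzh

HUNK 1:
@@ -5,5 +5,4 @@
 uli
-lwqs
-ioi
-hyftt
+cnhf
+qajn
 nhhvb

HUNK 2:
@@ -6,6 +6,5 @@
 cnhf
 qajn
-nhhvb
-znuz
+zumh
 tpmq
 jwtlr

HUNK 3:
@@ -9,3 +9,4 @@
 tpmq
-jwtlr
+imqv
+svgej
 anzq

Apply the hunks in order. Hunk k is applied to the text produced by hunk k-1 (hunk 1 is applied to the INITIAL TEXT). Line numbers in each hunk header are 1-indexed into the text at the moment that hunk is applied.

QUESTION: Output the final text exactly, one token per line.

Answer: vqeb
wwbx
mia
ezjb
uli
cnhf
qajn
zumh
tpmq
imqv
svgej
anzq
pcwzh

Derivation:
Hunk 1: at line 5 remove [lwqs,ioi,hyftt] add [cnhf,qajn] -> 13 lines: vqeb wwbx mia ezjb uli cnhf qajn nhhvb znuz tpmq jwtlr anzq pcwzh
Hunk 2: at line 6 remove [nhhvb,znuz] add [zumh] -> 12 lines: vqeb wwbx mia ezjb uli cnhf qajn zumh tpmq jwtlr anzq pcwzh
Hunk 3: at line 9 remove [jwtlr] add [imqv,svgej] -> 13 lines: vqeb wwbx mia ezjb uli cnhf qajn zumh tpmq imqv svgej anzq pcwzh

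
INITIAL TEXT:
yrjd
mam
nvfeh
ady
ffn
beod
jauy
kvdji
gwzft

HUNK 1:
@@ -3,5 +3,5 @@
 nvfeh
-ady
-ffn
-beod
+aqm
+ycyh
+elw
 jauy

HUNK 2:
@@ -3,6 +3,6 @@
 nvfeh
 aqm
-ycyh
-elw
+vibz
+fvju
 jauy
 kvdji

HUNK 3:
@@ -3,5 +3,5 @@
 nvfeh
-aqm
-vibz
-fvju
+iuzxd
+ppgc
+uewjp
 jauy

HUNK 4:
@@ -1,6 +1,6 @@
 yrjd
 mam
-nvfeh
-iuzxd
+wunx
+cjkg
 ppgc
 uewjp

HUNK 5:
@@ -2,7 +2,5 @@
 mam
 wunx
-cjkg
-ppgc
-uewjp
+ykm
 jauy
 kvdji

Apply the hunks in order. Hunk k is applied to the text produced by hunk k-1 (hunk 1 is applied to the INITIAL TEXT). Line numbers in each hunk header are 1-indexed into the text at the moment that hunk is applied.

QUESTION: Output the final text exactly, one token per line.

Answer: yrjd
mam
wunx
ykm
jauy
kvdji
gwzft

Derivation:
Hunk 1: at line 3 remove [ady,ffn,beod] add [aqm,ycyh,elw] -> 9 lines: yrjd mam nvfeh aqm ycyh elw jauy kvdji gwzft
Hunk 2: at line 3 remove [ycyh,elw] add [vibz,fvju] -> 9 lines: yrjd mam nvfeh aqm vibz fvju jauy kvdji gwzft
Hunk 3: at line 3 remove [aqm,vibz,fvju] add [iuzxd,ppgc,uewjp] -> 9 lines: yrjd mam nvfeh iuzxd ppgc uewjp jauy kvdji gwzft
Hunk 4: at line 1 remove [nvfeh,iuzxd] add [wunx,cjkg] -> 9 lines: yrjd mam wunx cjkg ppgc uewjp jauy kvdji gwzft
Hunk 5: at line 2 remove [cjkg,ppgc,uewjp] add [ykm] -> 7 lines: yrjd mam wunx ykm jauy kvdji gwzft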